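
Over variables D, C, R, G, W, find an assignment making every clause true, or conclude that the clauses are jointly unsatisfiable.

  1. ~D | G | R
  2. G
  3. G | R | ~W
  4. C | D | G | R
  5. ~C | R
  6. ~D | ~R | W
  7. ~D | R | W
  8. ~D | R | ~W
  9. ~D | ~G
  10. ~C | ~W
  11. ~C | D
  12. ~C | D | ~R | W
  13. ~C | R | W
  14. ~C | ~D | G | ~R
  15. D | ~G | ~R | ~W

D = False, C = False, R = False, G = True, W = True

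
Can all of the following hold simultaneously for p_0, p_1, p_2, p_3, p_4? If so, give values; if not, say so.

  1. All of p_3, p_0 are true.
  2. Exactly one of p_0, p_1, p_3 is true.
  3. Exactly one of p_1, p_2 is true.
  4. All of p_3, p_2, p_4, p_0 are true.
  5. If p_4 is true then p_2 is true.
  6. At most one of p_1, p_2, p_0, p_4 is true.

UNSATISFIABLE

Case p_0 = True:
  (1) forces p_3 = True.
  Constraint (2) is violated (p_0=T, p_3=T) — contradiction.
Case p_0 = False:
  Constraint (1) is violated (p_0=F) — contradiction.
Both cases fail — unsatisfiable.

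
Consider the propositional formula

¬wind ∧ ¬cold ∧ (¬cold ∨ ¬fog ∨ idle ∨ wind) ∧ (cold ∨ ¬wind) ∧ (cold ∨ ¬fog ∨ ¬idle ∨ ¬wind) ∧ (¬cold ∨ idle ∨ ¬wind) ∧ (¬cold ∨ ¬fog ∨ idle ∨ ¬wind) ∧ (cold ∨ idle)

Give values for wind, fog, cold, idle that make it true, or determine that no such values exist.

Unit clause (¬wind) forces wind = False.
Unit clause (¬cold) forces cold = False.
In (cold ∨ idle) only idle is left, so idle = True.
Set fog = True.
Check each clause:
  (¬wind): ¬wind holds.
  (¬cold): ¬cold holds.
  (¬cold ∨ ¬fog ∨ idle ∨ wind): ¬cold holds.
  (cold ∨ ¬wind): ¬wind holds.
  (cold ∨ ¬fog ∨ ¬idle ∨ ¬wind): ¬wind holds.
  (¬cold ∨ idle ∨ ¬wind): ¬cold holds.
  (¬cold ∨ ¬fog ∨ idle ∨ ¬wind): ¬cold holds.
  (cold ∨ idle): idle holds.
All clauses satisfied.

wind = False, fog = True, cold = False, idle = True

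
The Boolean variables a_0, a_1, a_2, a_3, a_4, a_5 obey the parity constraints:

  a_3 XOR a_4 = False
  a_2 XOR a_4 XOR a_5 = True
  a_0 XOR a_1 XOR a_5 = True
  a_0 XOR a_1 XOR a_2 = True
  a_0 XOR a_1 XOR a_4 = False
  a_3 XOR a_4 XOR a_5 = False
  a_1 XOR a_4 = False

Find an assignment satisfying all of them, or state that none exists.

a_0: False; a_1: True; a_2: False; a_3: True; a_4: True; a_5: False

a_3 XOR a_4 = T XOR T = False ✓
a_2 XOR a_4 XOR a_5 = F XOR T XOR F = True ✓
a_0 XOR a_1 XOR a_5 = F XOR T XOR F = True ✓
a_0 XOR a_1 XOR a_2 = F XOR T XOR F = True ✓
a_0 XOR a_1 XOR a_4 = F XOR T XOR T = False ✓
a_3 XOR a_4 XOR a_5 = T XOR T XOR F = False ✓
a_1 XOR a_4 = T XOR T = False ✓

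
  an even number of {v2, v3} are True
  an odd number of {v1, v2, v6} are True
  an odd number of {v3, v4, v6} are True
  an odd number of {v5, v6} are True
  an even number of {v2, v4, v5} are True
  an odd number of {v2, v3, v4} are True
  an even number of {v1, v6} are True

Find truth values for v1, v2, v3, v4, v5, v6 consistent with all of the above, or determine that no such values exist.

v1 = True, v2 = True, v3 = True, v4 = True, v5 = False, v6 = True

{v2, v3}: 2 true → even ✓
{v1, v2, v6}: 3 true → odd ✓
{v3, v4, v6}: 3 true → odd ✓
{v5, v6}: 1 true → odd ✓
{v2, v4, v5}: 2 true → even ✓
{v2, v3, v4}: 3 true → odd ✓
{v1, v6}: 2 true → even ✓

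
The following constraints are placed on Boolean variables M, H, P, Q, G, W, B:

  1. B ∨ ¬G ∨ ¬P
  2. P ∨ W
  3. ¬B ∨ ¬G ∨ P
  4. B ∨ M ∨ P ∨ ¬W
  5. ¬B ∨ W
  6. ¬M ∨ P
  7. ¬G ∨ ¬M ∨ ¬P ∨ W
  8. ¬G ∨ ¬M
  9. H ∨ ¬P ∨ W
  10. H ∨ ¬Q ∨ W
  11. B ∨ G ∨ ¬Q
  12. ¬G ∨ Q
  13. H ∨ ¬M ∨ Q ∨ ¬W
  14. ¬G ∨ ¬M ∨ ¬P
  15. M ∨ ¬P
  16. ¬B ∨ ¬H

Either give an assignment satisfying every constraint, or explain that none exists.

M=T; H=F; P=T; Q=T; G=F; W=T; B=T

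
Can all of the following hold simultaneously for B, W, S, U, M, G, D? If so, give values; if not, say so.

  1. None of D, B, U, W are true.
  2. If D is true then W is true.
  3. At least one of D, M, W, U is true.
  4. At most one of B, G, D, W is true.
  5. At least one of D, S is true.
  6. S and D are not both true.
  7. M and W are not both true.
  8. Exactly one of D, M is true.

B = False, W = False, S = True, U = False, M = True, G = True, D = False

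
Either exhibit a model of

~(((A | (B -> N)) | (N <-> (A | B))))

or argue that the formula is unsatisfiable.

B = True, N = False, A = False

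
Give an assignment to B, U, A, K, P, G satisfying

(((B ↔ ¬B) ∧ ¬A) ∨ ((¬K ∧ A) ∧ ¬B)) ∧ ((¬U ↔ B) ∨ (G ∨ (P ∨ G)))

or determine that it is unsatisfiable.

B: False, U: True, A: True, K: False, P: False, G: True

  ((B ↔ ¬B) ∧ ¬A) ∨ ((¬K ∧ A) ∧ ¬B) = True
    (B ↔ ¬B) ∧ ¬A = False
      B ↔ ¬B = False
        ¬B = True
      ¬A = False
    (¬K ∧ A) ∧ ¬B = True
      ¬K ∧ A = True
        ¬K = True
      ¬B = True
  (¬U ↔ B) ∨ (G ∨ (P ∨ G)) = True
    ¬U ↔ B = True
      ¬U = False
    G ∨ (P ∨ G) = True
      P ∨ G = True
Both conjuncts True, so the formula holds.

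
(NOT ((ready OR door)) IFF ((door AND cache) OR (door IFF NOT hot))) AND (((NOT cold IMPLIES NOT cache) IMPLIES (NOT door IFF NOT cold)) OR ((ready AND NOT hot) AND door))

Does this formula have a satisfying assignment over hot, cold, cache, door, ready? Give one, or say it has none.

hot = True, cold = True, cache = False, door = True, ready = False

  NOT ((ready OR door)) IFF ((door AND cache) OR (door IFF NOT hot)) = True
    NOT ((ready OR door)) = False
      ready OR door = True
    (door AND cache) OR (door IFF NOT hot) = False
      door AND cache = False
      door IFF NOT hot = False
        NOT hot = False
  ((NOT cold IMPLIES NOT cache) IMPLIES (NOT door IFF NOT cold)) OR ((ready AND NOT hot) AND door) = True
    (NOT cold IMPLIES NOT cache) IMPLIES (NOT door IFF NOT cold) = True
      NOT cold IMPLIES NOT cache = True
        NOT cold = False
        NOT cache = True
      NOT door IFF NOT cold = True
        NOT door = False
        NOT cold = False
    (ready AND NOT hot) AND door = False
      ready AND NOT hot = False
        NOT hot = False
Both conjuncts True, so the formula holds.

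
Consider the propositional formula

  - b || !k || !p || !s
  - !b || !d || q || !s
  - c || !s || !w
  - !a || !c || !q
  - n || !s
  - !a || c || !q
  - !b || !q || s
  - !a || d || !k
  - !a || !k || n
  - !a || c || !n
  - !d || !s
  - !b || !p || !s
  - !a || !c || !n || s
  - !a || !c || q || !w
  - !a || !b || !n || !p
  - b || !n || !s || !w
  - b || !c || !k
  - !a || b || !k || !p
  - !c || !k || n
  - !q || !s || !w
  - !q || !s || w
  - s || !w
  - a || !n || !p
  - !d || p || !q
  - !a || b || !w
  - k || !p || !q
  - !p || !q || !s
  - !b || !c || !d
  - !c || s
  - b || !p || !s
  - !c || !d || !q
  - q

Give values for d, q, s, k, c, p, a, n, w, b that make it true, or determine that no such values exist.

Unit clause (q) forces q = True.
Set d = False.
Try s = True:
  (n || !s) forces n = True.
  (!q || !s || !w) forces w = False.
  clause (!q || !s || w) is falsified — backtrack.
So s = False.
  then (!b || !q || s) forces b = False.
  then (s || !w) forces w = False.
  then (!c || s) forces c = False.
  then (!a || c || !q) forces a = False.
Set k = True.
Set p = False.
Set n = False.
All clauses satisfied.

d=F, q=T, s=F, k=T, c=F, p=F, a=F, n=F, w=F, b=F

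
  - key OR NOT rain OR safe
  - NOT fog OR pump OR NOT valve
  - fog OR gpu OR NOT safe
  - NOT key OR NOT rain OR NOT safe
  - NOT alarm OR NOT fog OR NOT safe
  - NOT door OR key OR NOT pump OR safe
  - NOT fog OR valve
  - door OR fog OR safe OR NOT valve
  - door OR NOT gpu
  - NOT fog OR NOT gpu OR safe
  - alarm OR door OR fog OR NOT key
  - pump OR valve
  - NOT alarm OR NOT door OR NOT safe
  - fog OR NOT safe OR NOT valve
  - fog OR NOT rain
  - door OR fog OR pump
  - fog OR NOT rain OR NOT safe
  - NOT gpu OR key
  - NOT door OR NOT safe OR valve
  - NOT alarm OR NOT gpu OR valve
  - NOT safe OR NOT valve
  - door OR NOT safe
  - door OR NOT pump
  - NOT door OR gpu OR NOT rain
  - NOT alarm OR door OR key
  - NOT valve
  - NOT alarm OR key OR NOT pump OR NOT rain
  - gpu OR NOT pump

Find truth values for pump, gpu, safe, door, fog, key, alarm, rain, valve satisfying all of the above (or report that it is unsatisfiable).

pump = True, gpu = True, safe = False, door = True, fog = False, key = True, alarm = False, rain = False, valve = False

Unit clause (NOT valve) forces valve = False.
In (NOT fog OR valve) only NOT fog is left, so fog = False.
In (pump OR valve) only pump is left, so pump = True.
In (fog OR NOT rain) only NOT rain is left, so rain = False.
In (door OR NOT pump) only door is left, so door = True.
In (gpu OR NOT pump) only gpu is left, so gpu = True.
In (NOT gpu OR key) only key is left, so key = True.
In (NOT door OR NOT safe OR valve) only NOT safe is left, so safe = False.
In (NOT alarm OR NOT gpu OR valve) only NOT alarm is left, so alarm = False.
All clauses satisfied.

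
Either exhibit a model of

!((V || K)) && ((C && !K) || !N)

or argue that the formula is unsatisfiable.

K = False, V = False, C = False, N = False

  !((V || K)) = True
    V || K = False
  (C && !K) || !N = True
    C && !K = False
      !K = True
    !N = True
Both conjuncts True, so the formula holds.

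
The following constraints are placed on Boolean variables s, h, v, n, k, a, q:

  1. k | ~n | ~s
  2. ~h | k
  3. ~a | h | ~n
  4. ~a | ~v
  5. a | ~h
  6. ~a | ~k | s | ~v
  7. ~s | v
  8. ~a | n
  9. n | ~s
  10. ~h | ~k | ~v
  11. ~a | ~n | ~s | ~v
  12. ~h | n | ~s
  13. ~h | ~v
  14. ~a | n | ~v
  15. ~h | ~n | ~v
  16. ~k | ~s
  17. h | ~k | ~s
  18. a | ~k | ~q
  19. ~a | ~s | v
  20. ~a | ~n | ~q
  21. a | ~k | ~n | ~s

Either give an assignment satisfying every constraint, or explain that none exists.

s: False, h: False, v: False, n: False, k: True, a: False, q: False

Set s = False.
Set h = False.
Set v = False.
Set n = False.
  then (~a | n) forces a = False.
Set k = True.
  then (a | ~k | ~q) forces q = False.
All clauses satisfied.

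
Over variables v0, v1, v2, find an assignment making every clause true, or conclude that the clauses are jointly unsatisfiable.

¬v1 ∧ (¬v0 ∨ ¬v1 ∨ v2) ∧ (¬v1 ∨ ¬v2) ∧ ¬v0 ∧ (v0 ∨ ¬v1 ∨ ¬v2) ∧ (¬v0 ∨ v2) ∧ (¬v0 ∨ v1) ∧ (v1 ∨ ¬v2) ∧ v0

Case v0 = True:
  Clause (¬v0) is falsified — contradiction.
Case v0 = False:
  Clause (v0) is falsified — contradiction.
Both cases fail, so the formula is unsatisfiable.

Unsatisfiable — no assignment works.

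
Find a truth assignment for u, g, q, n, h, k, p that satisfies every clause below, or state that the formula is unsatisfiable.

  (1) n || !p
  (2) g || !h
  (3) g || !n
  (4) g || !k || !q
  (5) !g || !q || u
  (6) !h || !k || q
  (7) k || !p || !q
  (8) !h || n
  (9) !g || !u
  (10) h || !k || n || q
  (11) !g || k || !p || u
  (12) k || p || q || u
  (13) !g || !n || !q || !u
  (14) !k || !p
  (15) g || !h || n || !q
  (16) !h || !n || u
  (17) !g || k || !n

u=T; g=F; q=T; n=F; h=F; k=F; p=F

Set u = True.
  then (!g || !u) forces g = False.
  then (g || !h) forces h = False.
  then (g || !n) forces n = False.
  then (n || !p) forces p = False.
Set q = True.
  then (g || !k || !q) forces k = False.
All clauses satisfied.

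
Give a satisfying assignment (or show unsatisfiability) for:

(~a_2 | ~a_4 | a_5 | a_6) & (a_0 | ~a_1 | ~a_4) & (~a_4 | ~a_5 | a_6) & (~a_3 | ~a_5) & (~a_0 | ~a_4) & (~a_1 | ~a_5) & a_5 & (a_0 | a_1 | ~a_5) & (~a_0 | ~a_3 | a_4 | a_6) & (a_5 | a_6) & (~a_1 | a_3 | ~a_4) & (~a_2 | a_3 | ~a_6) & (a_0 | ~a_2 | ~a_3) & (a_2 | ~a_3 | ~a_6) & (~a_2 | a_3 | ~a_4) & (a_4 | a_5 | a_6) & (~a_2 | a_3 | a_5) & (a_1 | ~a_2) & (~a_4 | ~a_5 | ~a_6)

Unit clause (a_5) forces a_5 = True.
In (~a_3 | ~a_5) only ~a_3 is left, so a_3 = False.
In (~a_1 | ~a_5) only ~a_1 is left, so a_1 = False.
In (a_0 | a_1 | ~a_5) only a_0 is left, so a_0 = True.
In (a_1 | ~a_2) only ~a_2 is left, so a_2 = False.
In (~a_0 | ~a_4) only ~a_4 is left, so a_4 = False.
Set a_6 = True.
All clauses satisfied.

a_0=T; a_1=F; a_2=F; a_3=F; a_4=F; a_5=T; a_6=T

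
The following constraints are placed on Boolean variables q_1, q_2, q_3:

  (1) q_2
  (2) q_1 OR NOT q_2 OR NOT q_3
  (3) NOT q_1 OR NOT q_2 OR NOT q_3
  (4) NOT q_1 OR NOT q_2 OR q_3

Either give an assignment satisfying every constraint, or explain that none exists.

q_1 = False, q_2 = True, q_3 = False

Unit clause (q_2) forces q_2 = True.
Try q_1 = True:
  (NOT q_1 OR NOT q_2 OR NOT q_3) forces q_3 = False.
  clause (NOT q_1 OR NOT q_2 OR q_3) is falsified — backtrack.
So q_1 = False.
  then (q_1 OR NOT q_2 OR NOT q_3) forces q_3 = False.
All clauses satisfied.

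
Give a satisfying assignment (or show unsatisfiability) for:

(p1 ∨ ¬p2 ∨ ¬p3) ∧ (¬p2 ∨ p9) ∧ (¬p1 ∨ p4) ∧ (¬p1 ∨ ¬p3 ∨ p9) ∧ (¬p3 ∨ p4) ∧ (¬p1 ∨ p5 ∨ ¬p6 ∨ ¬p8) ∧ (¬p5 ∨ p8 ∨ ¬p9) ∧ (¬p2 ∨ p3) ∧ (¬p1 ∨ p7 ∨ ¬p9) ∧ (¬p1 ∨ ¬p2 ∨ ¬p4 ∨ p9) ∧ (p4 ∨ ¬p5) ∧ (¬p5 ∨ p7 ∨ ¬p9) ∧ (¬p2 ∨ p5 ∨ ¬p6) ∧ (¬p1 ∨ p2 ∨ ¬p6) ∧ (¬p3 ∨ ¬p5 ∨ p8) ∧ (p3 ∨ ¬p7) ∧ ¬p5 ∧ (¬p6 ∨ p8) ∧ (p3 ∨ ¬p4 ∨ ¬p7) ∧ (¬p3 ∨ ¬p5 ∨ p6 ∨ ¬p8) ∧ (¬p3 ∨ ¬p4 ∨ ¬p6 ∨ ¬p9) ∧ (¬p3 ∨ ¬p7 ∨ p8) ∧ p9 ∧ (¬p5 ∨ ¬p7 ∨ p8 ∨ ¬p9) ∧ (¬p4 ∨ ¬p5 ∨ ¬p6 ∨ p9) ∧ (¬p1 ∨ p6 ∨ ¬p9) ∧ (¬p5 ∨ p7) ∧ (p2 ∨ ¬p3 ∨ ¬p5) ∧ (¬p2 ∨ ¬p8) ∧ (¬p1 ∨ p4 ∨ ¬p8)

Unit clause (¬p5) forces p5 = False.
Unit clause (p9) forces p9 = True.
Try p1 = True:
  (¬p1 ∨ p4) forces p4 = True.
  (¬p1 ∨ p7 ∨ ¬p9) forces p7 = True.
  (p3 ∨ ¬p7) forces p3 = True.
  (¬p3 ∨ ¬p4 ∨ ¬p6 ∨ ¬p9) forces p6 = False.
  clause (¬p1 ∨ p6 ∨ ¬p9) is falsified — backtrack.
So p1 = False.
Set p2 = False.
Set p3 = False.
  then (p3 ∨ ¬p7) forces p7 = False.
Set p4 = False.
Set p6 = True.
  then (¬p6 ∨ p8) forces p8 = True.
All clauses satisfied.

p1 = False, p2 = False, p3 = False, p4 = False, p5 = False, p6 = True, p7 = False, p8 = True, p9 = True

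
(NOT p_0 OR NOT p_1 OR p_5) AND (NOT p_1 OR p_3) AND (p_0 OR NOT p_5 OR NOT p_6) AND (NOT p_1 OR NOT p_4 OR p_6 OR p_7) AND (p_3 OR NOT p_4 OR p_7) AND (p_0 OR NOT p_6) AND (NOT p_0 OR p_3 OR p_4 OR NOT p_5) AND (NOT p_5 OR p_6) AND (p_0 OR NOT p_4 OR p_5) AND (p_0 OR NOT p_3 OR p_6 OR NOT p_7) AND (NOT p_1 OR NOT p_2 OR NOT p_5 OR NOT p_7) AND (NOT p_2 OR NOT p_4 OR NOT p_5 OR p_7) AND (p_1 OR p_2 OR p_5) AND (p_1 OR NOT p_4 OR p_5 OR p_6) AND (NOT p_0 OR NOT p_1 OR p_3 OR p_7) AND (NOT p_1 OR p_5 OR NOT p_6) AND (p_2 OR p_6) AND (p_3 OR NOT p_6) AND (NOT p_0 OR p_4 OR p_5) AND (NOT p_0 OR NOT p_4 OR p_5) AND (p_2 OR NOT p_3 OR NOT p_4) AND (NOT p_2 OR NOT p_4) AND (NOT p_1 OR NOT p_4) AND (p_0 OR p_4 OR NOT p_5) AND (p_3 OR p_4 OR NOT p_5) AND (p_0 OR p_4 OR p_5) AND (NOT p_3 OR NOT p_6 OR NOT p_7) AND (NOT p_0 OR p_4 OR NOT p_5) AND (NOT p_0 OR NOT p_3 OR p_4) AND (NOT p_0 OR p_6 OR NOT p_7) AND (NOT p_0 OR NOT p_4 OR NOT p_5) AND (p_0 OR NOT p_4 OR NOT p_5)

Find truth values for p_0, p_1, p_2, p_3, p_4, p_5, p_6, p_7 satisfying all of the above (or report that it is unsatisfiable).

Case p_0 = True:
  If p_4 = True:
    (NOT p_0 OR NOT p_4 OR p_5) forces p_5 = True.
    clause (NOT p_0 OR NOT p_4 OR NOT p_5) is falsified.
  If p_4 = False:
    (NOT p_0 OR p_4 OR p_5) forces p_5 = True.
    clause (NOT p_0 OR p_4 OR NOT p_5) is falsified.
  Every sub-case reaches a contradiction.
Case p_0 = False:
  (p_0 OR NOT p_6) forces p_6 = False.
  (NOT p_5 OR p_6) forces p_5 = False.
  (p_0 OR NOT p_4 OR p_5) forces p_4 = False.
  Clause (p_0 OR p_4 OR p_5) is falsified — contradiction.
Both cases fail, so the formula is unsatisfiable.

Unsatisfiable — no assignment works.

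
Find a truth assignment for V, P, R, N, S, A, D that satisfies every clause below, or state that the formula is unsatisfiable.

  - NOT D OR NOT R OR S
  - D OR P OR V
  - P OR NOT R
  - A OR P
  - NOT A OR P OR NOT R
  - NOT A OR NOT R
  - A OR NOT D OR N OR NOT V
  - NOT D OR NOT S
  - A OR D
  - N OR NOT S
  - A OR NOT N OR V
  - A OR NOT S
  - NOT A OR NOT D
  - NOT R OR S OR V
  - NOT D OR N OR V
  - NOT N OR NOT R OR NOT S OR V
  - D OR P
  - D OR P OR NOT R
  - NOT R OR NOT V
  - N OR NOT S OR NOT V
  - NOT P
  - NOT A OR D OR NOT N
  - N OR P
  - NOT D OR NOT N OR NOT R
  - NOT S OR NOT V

Case P = True:
  Clause (NOT P) is falsified — contradiction.
Case P = False:
  (P OR NOT R) forces R = False.
  (A OR P) forces A = True.
  (NOT A OR NOT D) forces D = False.
  Clause (D OR P) is falsified — contradiction.
Both cases fail, so the formula is unsatisfiable.

No satisfying assignment exists.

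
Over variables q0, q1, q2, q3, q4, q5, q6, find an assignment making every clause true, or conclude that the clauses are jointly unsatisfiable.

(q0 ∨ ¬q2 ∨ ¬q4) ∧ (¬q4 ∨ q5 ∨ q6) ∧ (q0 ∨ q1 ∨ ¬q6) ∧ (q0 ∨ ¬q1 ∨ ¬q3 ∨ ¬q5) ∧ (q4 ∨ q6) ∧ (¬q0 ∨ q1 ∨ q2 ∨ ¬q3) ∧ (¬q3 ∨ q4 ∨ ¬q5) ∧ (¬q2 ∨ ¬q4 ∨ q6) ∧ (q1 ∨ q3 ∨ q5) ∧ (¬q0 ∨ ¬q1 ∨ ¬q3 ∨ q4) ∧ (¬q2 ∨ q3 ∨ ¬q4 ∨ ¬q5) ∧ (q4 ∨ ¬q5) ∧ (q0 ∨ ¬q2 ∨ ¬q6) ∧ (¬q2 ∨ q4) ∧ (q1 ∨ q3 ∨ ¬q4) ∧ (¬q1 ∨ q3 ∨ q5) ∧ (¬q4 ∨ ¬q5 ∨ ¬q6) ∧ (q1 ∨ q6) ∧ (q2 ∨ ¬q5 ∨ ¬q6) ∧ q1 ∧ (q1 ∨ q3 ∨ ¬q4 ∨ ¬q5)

q0: False, q1: True, q2: False, q3: True, q4: False, q5: False, q6: True

Unit clause (q1) forces q1 = True.
Set q0 = False.
Set q2 = False.
Set q3 = True.
  then (q0 ∨ ¬q1 ∨ ¬q3 ∨ ¬q5) forces q5 = False.
Set q4 = False.
  then (q4 ∨ q6) forces q6 = True.
All clauses satisfied.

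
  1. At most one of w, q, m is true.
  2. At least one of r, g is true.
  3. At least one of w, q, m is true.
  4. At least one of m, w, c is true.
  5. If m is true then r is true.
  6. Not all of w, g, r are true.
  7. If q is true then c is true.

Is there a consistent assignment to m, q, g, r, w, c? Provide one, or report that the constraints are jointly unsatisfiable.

m=F; q=F; g=T; r=F; w=T; c=T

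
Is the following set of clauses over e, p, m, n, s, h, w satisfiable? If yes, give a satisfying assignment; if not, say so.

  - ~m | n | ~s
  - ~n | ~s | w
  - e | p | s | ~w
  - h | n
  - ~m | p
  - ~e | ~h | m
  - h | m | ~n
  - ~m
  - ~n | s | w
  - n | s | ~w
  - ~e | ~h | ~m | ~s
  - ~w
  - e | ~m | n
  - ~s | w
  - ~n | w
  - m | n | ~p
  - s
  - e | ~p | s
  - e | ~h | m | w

Case m = True:
  Clause (~m) is falsified — contradiction.
Case m = False:
  (~w) forces w = False.
  (~s | w) forces s = False.
  Clause (s) is falsified — contradiction.
Both cases fail, so the formula is unsatisfiable.

UNSATISFIABLE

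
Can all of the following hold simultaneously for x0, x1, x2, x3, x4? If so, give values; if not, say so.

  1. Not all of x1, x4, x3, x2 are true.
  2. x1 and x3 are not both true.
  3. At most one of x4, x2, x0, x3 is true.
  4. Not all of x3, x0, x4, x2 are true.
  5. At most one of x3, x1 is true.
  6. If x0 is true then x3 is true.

x0=F, x1=F, x2=F, x3=F, x4=F

  (1) {x1, x4, x3, x2}: 0/4 true — not all ✓
  (2) x1=F, x3=F — not both ✓
  (3) {x4, x2, x0, x3}: 0 true — at most one ✓
  (4) {x3, x0, x4, x2}: 0/4 true — not all ✓
  (5) {x3, x1}: 0 true — at most one ✓
  (6) x0=F ⇒ x3: vacuous ✓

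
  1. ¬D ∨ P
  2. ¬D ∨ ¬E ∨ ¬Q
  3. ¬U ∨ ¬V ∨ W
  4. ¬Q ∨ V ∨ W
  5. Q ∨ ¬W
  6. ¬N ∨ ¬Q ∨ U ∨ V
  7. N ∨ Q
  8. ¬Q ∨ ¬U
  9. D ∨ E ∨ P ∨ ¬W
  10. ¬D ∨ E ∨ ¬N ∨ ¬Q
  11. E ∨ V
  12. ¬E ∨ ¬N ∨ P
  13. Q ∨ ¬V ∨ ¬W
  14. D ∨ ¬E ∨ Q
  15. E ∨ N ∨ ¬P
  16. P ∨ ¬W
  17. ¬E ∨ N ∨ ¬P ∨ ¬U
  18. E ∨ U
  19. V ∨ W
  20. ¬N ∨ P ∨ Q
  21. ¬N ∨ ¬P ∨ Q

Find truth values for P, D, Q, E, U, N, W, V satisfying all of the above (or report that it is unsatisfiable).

P = True; D = False; Q = True; E = True; U = False; N = True; W = True; V = True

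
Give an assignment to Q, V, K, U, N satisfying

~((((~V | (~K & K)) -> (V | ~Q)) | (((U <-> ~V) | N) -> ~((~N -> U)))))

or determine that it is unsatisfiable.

Q: True, V: False, K: False, U: True, N: True

  ~((((~V | (~K & K)) -> (V | ~Q)) | (((U <-> ~V) | N) -> ~((~N -> U))))) = True
    ((~V | (~K & K)) -> (V | ~Q)) | (((U <-> ~V) | N) -> ~((~N -> U))) = False
      (~V | (~K & K)) -> (V | ~Q) = False
        ~V | (~K & K) = True
          ~V = True
          ~K & K = False
            ~K = True
        V | ~Q = False
          ~Q = False
      ((U <-> ~V) | N) -> ~((~N -> U)) = False
        (U <-> ~V) | N = True
          U <-> ~V = True
            ~V = True
        ~((~N -> U)) = False
          ~N -> U = True
            ~N = False
The formula evaluates to True.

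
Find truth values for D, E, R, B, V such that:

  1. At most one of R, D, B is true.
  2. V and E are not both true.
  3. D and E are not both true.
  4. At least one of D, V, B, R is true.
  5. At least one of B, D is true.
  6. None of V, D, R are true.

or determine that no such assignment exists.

D = False, E = False, R = False, B = True, V = False

  (1) {R, D, B}: 1 true — at most one ✓
  (2) V=F, E=F — not both ✓
  (3) D=F, E=F — not both ✓
  (4) {D, V, B, R}: 1 true — at least one ✓
  (5) {B, D}: 1 true — at least one ✓
  (6) {V, D, R}: 0 true — none ✓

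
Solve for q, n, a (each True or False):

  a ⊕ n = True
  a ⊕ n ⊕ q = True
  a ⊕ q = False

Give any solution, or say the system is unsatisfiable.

q=F, n=T, a=F

a ⊕ n = F ⊕ T = True ✓
a ⊕ n ⊕ q = F ⊕ T ⊕ F = True ✓
a ⊕ q = F ⊕ F = False ✓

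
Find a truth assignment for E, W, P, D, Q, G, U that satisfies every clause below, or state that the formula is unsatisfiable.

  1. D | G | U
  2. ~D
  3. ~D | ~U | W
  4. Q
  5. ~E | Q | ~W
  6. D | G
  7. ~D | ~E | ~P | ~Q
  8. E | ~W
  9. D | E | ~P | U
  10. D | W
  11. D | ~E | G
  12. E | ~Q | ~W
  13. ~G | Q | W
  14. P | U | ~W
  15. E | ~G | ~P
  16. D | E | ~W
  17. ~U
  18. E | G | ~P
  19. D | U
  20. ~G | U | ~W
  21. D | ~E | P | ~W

Case U = True:
  Clause (~U) is falsified — contradiction.
Case U = False:
  (~D) forces D = False.
  Clause (D | U) is falsified — contradiction.
Both cases fail, so the formula is unsatisfiable.

UNSATISFIABLE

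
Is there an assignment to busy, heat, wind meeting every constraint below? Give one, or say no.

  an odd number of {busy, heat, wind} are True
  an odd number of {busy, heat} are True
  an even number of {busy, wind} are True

busy: False, heat: True, wind: False

{busy, heat, wind}: 1 true → odd ✓
{busy, heat}: 1 true → odd ✓
{busy, wind}: 0 true → even ✓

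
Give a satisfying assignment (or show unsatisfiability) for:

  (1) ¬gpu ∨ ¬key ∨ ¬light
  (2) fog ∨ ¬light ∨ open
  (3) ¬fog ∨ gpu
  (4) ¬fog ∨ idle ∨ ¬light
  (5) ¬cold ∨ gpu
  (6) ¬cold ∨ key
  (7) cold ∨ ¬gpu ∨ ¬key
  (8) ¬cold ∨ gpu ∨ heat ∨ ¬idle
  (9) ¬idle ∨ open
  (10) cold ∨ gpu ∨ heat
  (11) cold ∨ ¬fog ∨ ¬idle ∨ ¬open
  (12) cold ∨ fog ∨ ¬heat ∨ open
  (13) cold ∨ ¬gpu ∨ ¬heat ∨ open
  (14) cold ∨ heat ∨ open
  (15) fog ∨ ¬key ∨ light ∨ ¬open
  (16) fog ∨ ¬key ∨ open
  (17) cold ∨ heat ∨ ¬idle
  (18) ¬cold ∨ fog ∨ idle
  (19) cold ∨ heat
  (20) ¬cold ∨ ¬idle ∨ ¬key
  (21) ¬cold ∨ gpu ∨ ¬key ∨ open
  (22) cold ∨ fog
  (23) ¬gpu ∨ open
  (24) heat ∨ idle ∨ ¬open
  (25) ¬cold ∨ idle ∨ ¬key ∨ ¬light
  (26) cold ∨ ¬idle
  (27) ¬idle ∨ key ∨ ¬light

Set fog = True.
  then (¬fog ∨ gpu) forces gpu = True.
  then (¬gpu ∨ open) forces open = True.
Set key = True.
  then (¬gpu ∨ ¬key ∨ ¬light) forces light = False.
  then (cold ∨ ¬gpu ∨ ¬key) forces cold = True.
  then (¬cold ∨ ¬idle ∨ ¬key) forces idle = False.
  then (heat ∨ idle ∨ ¬open) forces heat = True.
All clauses satisfied.

fog = True; key = True; open = True; cold = True; idle = False; light = False; gpu = True; heat = True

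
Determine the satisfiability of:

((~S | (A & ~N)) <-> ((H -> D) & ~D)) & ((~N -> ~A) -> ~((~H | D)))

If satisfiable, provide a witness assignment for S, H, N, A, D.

S = True, H = False, N = False, A = True, D = False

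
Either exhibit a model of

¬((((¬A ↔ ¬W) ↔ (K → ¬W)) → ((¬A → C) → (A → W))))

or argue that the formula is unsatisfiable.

Case A = True: the formula simplifies to ¬(((W ↔ (K → ¬W)) → W)).
  W = True: this becomes ¬((¬K → True)) = False.
  W = False: this becomes ¬((False → False)) = False.
Case A = False: the formula becomes ¬(((¬W ↔ (K → ¬W)) → True)) = False.
Both cases fail — unsatisfiable.

The formula is unsatisfiable.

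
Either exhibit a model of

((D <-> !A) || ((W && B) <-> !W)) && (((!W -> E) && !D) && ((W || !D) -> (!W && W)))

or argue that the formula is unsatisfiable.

Case W = True: the conjunct (W || !D) -> (!W && W) becomes (True || !D) -> (False && True) = False.
Case W = False: the formula simplifies to (D <-> !A) && ((E && !D) && D).
  D = True: the conjunct !D is False.
  D = False: the conjunct D is False.
Both cases fail — unsatisfiable.

Unsatisfiable — no assignment works.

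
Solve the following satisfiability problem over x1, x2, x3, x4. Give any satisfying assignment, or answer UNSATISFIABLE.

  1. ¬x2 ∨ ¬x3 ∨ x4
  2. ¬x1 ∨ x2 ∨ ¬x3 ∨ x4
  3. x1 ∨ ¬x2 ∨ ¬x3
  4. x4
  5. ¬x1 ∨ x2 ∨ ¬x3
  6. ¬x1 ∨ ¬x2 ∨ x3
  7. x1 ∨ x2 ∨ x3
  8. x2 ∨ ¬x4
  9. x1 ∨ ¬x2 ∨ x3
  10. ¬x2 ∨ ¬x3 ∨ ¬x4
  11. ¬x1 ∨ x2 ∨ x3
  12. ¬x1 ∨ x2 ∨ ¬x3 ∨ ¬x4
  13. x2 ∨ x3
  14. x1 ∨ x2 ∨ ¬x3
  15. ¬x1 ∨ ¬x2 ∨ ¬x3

Case x4 = True:
  (x2 ∨ ¬x4) forces x2 = True.
  (¬x2 ∨ ¬x3 ∨ ¬x4) forces x3 = False.
  (¬x1 ∨ ¬x2 ∨ x3) forces x1 = False.
  Clause (x1 ∨ ¬x2 ∨ x3) is falsified — contradiction.
Case x4 = False:
  Clause (x4) is falsified — contradiction.
Both cases fail, so the formula is unsatisfiable.

UNSATISFIABLE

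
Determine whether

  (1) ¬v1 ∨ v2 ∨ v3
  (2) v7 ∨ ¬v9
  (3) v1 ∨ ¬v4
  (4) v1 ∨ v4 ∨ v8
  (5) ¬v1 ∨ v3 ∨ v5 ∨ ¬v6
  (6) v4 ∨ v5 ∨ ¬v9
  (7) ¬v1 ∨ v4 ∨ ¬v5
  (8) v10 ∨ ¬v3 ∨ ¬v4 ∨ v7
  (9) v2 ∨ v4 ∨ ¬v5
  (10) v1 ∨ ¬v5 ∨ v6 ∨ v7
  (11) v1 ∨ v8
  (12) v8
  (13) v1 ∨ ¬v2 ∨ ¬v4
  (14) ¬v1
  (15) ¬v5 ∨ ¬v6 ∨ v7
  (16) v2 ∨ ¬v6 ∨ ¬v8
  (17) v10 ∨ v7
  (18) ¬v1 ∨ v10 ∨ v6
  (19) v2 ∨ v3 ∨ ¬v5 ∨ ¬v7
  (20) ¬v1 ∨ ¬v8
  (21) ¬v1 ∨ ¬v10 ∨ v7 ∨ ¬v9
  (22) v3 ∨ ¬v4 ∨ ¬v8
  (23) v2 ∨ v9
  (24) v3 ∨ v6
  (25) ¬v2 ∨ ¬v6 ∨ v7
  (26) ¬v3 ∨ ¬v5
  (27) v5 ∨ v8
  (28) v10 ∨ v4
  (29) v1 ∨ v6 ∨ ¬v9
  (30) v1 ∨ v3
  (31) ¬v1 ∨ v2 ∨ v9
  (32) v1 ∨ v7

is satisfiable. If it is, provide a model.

v1: False; v2: True; v3: True; v4: False; v5: False; v6: False; v7: True; v8: True; v9: False; v10: True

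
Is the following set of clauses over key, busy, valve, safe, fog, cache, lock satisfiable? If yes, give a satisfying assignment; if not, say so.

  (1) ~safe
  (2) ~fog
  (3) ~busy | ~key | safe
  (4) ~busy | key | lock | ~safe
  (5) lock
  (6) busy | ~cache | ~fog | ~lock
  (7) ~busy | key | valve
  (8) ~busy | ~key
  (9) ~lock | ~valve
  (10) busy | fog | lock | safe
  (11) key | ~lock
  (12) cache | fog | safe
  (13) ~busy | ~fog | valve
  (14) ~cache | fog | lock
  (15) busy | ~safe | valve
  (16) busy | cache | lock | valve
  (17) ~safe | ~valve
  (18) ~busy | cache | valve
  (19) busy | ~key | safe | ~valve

Unit clause (~safe) forces safe = False.
Unit clause (~fog) forces fog = False.
Unit clause (lock) forces lock = True.
In (~lock | ~valve) only ~valve is left, so valve = False.
In (key | ~lock) only key is left, so key = True.
In (cache | fog | safe) only cache is left, so cache = True.
In (~busy | ~key | safe) only ~busy is left, so busy = False.
All clauses satisfied.

key=T; busy=F; valve=F; safe=F; fog=F; cache=T; lock=T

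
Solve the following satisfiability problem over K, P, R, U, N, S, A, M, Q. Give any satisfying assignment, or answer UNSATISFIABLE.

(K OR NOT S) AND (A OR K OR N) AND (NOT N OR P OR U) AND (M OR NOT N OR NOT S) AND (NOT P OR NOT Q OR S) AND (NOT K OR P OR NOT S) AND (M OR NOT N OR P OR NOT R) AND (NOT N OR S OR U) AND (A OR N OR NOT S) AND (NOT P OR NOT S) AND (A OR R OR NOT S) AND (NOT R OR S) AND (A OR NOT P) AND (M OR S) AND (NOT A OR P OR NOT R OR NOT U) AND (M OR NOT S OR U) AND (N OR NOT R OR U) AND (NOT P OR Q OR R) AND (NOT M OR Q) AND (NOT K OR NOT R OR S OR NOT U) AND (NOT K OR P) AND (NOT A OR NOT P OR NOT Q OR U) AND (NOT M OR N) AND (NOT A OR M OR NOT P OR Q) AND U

K=F, P=F, R=F, U=T, N=T, S=F, A=T, M=T, Q=T

Unit clause (U) forces U = True.
Try K = True:
  (NOT K OR P) forces P = True.
  (NOT P OR NOT S) forces S = False.
  (NOT P OR NOT Q OR S) forces Q = False.
  (NOT R OR S) forces R = False.
  clause (NOT P OR Q OR R) is falsified — backtrack.
So K = False.
  then (K OR NOT S) forces S = False.
  then (NOT R OR S) forces R = False.
  then (M OR S) forces M = True.
  then (NOT M OR Q) forces Q = True.
  then (NOT M OR N) forces N = True.
  then (NOT P OR NOT Q OR S) forces P = False.
Set A = True.
All clauses satisfied.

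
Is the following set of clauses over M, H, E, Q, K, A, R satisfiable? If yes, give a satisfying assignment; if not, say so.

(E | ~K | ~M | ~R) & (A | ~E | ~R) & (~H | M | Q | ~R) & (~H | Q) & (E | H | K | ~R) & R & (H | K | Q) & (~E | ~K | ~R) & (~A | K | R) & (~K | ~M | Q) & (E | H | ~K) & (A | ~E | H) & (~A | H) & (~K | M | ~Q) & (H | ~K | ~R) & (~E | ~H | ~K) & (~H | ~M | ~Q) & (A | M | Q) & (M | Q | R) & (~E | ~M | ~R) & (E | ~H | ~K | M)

Unit clause (R) forces R = True.
Set M = False.
Try H = False:
  (~A | H) forces A = False.
  (A | ~E | ~R) forces E = False.
  (E | H | K | ~R) forces K = True.
  clause (E | H | ~K) is falsified — backtrack.
So H = True.
  then (~H | M | Q | ~R) forces Q = True.
  then (~K | M | ~Q) forces K = False.
Set E = False.
Set A = True.
All clauses satisfied.

M = False; H = True; E = False; Q = True; K = False; A = True; R = True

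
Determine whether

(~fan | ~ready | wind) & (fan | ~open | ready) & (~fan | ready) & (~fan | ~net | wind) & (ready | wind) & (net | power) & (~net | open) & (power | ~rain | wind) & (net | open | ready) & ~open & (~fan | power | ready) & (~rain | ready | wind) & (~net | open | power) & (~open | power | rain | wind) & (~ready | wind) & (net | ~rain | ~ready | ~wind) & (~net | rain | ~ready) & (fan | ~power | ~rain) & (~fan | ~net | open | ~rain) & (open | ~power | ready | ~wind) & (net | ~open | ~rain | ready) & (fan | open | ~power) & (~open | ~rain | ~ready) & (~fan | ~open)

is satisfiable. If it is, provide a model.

wind=T, rain=F, open=F, fan=T, ready=T, net=F, power=T

Unit clause (~open) forces open = False.
In (~net | open) only ~net is left, so net = False.
In (net | open | ready) only ready is left, so ready = True.
In (~ready | wind) only wind is left, so wind = True.
In (net | ~rain | ~ready | ~wind) only ~rain is left, so rain = False.
In (net | power) only power is left, so power = True.
In (fan | open | ~power) only fan is left, so fan = True.
All clauses satisfied.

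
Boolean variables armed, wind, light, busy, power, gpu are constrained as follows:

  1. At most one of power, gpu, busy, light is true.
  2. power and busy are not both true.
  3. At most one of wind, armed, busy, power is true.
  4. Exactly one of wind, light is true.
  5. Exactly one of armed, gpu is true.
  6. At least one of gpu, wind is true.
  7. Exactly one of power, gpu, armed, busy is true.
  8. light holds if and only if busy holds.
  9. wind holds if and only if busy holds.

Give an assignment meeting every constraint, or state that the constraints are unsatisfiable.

Case busy = True:
  (1) with busy=T forces power = False.
  (1) with busy=T forces gpu = False.
  (1) with busy=T forces light = False.
  Constraint (8) is violated (light=F, busy=T) — contradiction.
Case busy = False:
  (8) with busy=F forces light = False.
  (4) with light=F forces wind = True.
  Constraint (9) is violated (wind=T, busy=F) — contradiction.
Both cases fail — unsatisfiable.

No satisfying assignment exists.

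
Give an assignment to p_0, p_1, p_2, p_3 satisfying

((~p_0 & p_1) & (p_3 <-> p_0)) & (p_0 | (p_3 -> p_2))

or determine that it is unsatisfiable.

p_0 = False, p_1 = True, p_2 = False, p_3 = False

  (~p_0 & p_1) & (p_3 <-> p_0) = True
    ~p_0 & p_1 = True
      ~p_0 = True
    p_3 <-> p_0 = True
  p_0 | (p_3 -> p_2) = True
    p_3 -> p_2 = True
Both conjuncts True, so the formula holds.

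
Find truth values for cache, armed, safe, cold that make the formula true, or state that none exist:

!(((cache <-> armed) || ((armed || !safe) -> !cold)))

cache: False; armed: True; safe: True; cold: True

  !(((cache <-> armed) || ((armed || !safe) -> !cold))) = True
    (cache <-> armed) || ((armed || !safe) -> !cold) = False
      cache <-> armed = False
      (armed || !safe) -> !cold = False
        armed || !safe = True
          !safe = False
        !cold = False
The formula evaluates to True.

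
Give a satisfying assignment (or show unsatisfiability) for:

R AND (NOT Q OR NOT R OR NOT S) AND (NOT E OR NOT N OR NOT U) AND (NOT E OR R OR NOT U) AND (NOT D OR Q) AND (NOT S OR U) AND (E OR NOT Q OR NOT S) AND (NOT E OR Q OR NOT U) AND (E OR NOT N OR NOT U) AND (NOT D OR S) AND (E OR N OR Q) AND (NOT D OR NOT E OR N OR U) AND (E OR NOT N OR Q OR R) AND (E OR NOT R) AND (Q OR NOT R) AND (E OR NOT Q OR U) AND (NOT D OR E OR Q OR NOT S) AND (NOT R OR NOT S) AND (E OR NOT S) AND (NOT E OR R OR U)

D: False, Q: True, E: True, S: False, U: True, N: False, R: True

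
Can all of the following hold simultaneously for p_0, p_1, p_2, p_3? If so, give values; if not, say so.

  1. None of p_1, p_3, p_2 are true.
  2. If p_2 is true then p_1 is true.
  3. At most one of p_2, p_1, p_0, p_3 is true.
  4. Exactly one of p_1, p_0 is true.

p_0: True, p_1: False, p_2: False, p_3: False

  (1) {p_1, p_3, p_2}: 0 true — none ✓
  (2) p_2=F ⇒ p_1: vacuous ✓
  (3) {p_2, p_1, p_0, p_3}: 1 true — at most one ✓
  (4) {p_1, p_0}: 1 true — exactly one ✓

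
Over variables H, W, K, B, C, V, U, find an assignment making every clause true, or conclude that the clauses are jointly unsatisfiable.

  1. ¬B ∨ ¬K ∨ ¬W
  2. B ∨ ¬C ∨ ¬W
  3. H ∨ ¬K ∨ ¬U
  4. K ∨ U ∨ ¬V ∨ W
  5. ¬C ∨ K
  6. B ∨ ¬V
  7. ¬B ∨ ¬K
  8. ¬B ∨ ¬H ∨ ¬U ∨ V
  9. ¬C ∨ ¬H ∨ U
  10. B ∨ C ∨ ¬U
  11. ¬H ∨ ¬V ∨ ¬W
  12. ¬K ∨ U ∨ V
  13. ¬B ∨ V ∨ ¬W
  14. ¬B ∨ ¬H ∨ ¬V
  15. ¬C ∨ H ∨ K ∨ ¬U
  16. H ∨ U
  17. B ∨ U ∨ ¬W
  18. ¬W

H = True, W = False, K = False, B = True, C = False, V = False, U = False

Unit clause (¬W) forces W = False.
Set H = True.
Set K = False.
  then (¬C ∨ K) forces C = False.
Set B = True.
  then (¬B ∨ ¬H ∨ ¬V) forces V = False.
  then (¬B ∨ ¬H ∨ ¬U ∨ V) forces U = False.
All clauses satisfied.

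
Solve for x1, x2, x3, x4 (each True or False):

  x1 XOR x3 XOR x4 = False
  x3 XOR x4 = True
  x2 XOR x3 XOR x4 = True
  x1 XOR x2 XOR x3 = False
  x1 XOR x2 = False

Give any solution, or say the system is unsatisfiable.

Unsatisfiable

Adding constraints 1, 3, 5 mod 2: every variable appears an even number of times on the left, so the left side is 0.
But the right sides sum to 1 (mod 2). 0 ≠ 1 — the system is inconsistent.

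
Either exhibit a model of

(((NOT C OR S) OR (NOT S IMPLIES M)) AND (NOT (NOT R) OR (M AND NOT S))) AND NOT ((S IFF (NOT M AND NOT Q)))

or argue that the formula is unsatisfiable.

R = True, C = True, M = True, S = True, Q = True

  ((NOT C OR S) OR (NOT S IMPLIES M)) AND (NOT (NOT R) OR (M AND NOT S)) = True
    (NOT C OR S) OR (NOT S IMPLIES M) = True
      NOT C OR S = True
        NOT C = False
      NOT S IMPLIES M = True
        NOT S = False
    NOT (NOT R) OR (M AND NOT S) = True
      NOT (NOT R) = True
        NOT R = False
      M AND NOT S = False
        NOT S = False
  NOT ((S IFF (NOT M AND NOT Q))) = True
    S IFF (NOT M AND NOT Q) = False
      NOT M AND NOT Q = False
        NOT M = False
        NOT Q = False
Both conjuncts True, so the formula holds.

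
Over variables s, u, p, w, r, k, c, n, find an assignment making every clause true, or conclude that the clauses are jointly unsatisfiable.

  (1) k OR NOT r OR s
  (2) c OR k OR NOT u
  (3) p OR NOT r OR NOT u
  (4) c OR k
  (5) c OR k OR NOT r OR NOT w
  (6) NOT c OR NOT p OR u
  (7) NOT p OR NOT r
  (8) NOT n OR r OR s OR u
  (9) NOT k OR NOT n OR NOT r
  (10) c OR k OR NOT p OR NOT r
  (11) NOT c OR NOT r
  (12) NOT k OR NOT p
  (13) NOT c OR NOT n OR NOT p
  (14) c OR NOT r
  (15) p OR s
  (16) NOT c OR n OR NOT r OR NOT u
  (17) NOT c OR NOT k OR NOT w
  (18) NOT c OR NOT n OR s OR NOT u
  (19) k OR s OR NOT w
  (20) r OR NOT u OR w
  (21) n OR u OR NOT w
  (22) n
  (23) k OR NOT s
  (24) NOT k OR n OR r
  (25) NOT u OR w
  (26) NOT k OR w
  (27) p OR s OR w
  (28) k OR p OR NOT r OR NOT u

s = True; u = True; p = False; w = True; r = False; k = True; c = False; n = True

Unit clause (n) forces n = True.
Set s = True.
  then (k OR NOT s) forces k = True.
  then (NOT k OR w) forces w = True.
  then (NOT k OR NOT n OR NOT r) forces r = False.
  then (NOT k OR NOT p) forces p = False.
  then (NOT c OR NOT k OR NOT w) forces c = False.
Set u = True.
All clauses satisfied.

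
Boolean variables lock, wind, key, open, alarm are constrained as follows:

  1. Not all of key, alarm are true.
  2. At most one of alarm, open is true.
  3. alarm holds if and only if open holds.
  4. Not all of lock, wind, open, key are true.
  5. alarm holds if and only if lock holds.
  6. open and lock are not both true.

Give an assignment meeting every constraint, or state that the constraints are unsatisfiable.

lock = False, wind = True, key = False, open = False, alarm = False

  (1) {key, alarm}: 0/2 true — not all ✓
  (2) {alarm, open}: 0 true — at most one ✓
  (3) alarm=F, open=F — same ✓
  (4) {lock, wind, open, key}: 1/4 true — not all ✓
  (5) alarm=F, lock=F — same ✓
  (6) open=F, lock=F — not both ✓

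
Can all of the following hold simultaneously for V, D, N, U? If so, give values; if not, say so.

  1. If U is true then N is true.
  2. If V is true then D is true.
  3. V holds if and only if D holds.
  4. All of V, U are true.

V = True; D = True; N = True; U = True

  (1) U=T ⇒ N: T ✓
  (2) V=T ⇒ D: T ✓
  (3) V=T, D=T — same ✓
  (4) {V, U}: all 2 true ✓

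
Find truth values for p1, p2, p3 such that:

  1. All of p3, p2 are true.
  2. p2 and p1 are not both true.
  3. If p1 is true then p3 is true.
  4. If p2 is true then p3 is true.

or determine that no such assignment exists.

p1 = False; p2 = True; p3 = True

  (1) {p3, p2}: all 2 true ✓
  (2) p2=T, p1=F — not both ✓
  (3) p1=F ⇒ p3: vacuous ✓
  (4) p2=T ⇒ p3: T ✓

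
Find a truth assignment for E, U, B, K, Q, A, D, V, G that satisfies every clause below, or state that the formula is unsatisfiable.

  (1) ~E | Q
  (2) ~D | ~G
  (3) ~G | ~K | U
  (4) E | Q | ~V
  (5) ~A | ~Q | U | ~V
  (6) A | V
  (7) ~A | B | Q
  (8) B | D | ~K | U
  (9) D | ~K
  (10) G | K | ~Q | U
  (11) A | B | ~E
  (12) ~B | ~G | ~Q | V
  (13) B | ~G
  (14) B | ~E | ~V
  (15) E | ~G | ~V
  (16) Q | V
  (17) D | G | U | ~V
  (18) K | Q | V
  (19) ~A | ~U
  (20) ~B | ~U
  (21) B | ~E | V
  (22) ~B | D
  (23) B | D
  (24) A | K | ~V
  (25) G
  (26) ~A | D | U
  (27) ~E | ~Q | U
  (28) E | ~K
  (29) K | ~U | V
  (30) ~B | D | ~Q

The formula is unsatisfiable.

Case D = True:
  (~D | ~G) forces G = False.
  Clause (G) is falsified — contradiction.
Case D = False:
  (D | ~K) forces K = False.
  (~B | D) forces B = False.
  Clause (B | D) is falsified — contradiction.
Both cases fail, so the formula is unsatisfiable.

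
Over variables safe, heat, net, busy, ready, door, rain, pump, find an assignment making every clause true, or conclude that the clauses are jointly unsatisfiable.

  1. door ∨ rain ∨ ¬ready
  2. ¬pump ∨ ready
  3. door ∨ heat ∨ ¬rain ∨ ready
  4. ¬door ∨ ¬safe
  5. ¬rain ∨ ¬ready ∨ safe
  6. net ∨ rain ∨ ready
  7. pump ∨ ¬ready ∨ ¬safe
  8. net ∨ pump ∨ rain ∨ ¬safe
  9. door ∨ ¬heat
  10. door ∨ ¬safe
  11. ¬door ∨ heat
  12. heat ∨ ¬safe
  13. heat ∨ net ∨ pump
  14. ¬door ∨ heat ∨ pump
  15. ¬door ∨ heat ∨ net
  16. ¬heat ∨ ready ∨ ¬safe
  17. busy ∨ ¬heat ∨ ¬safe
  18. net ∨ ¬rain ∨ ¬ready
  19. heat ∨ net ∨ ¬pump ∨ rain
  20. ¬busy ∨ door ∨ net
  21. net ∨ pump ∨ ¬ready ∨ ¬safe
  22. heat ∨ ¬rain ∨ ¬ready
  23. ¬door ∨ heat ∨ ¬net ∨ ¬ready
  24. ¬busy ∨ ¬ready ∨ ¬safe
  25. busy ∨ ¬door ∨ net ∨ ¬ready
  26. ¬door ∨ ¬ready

safe = False, heat = False, net = True, busy = False, ready = False, door = False, rain = False, pump = False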